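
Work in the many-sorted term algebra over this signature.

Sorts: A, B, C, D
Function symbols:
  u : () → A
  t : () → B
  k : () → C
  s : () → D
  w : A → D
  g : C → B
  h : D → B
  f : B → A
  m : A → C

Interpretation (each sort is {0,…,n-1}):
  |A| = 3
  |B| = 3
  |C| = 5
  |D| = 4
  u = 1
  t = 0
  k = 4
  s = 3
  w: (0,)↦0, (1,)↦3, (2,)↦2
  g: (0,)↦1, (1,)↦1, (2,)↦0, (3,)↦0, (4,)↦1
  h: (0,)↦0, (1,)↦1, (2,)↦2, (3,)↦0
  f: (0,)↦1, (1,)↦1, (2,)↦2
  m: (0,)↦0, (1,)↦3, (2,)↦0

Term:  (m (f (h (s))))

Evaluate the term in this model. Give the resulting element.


  s = 3
  (h (s)) = h(3,) = 0
  (f (h (s))) = f(0,) = 1
  (m (f (h (s)))) = m(1,) = 3

value = 3


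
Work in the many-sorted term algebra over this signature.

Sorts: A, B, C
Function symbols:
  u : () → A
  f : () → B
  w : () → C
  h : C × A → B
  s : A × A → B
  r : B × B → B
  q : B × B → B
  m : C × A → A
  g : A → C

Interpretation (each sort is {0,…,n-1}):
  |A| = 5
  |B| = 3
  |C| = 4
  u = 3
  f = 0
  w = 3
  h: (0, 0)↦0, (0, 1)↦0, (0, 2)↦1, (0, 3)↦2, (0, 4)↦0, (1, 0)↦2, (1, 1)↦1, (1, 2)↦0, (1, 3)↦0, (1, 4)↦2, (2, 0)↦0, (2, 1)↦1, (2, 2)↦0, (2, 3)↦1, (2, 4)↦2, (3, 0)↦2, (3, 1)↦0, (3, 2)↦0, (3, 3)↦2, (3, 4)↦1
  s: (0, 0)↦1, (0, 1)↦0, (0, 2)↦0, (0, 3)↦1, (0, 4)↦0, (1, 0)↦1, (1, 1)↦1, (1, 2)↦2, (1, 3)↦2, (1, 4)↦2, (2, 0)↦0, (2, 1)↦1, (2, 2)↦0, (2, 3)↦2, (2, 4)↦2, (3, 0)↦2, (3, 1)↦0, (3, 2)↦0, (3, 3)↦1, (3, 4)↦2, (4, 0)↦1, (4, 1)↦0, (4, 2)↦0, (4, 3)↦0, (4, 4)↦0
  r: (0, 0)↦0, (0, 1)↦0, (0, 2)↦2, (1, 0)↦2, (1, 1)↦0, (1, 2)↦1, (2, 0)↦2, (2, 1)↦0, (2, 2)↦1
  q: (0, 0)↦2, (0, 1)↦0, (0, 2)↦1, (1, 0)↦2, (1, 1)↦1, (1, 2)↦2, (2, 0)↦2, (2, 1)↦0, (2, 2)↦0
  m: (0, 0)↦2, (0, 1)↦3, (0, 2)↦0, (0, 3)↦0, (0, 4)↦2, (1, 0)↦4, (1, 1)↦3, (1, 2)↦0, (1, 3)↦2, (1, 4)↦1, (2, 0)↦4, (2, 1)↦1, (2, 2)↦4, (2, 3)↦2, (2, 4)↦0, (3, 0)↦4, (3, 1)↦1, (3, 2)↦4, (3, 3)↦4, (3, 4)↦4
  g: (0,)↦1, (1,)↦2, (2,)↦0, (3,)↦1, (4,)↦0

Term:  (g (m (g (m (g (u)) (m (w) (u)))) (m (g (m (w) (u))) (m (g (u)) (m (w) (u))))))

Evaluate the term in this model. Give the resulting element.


  u = 3
  (g (u)) = g(3,) = 1
  w = 3
  u = 3
  (m (w) (u)) = m(3, 3) = 4
  (m (g (u)) (m (w) (u))) = m(1, 4) = 1
  (g (m (g (u)) (m (w) (u)))) = g(1,) = 2
  w = 3
  u = 3
  (m (w) (u)) = m(3, 3) = 4
  (g (m (w) (u))) = g(4,) = 0
  u = 3
  (g (u)) = g(3,) = 1
  w = 3
  u = 3
  (m (w) (u)) = m(3, 3) = 4
  (m (g (u)) (m (w) (u))) = m(1, 4) = 1
  (m (g (m (w) (u))) (m (g (u)) (m (w) (u)))) = m(0, 1) = 3
  (m (g (m (g (u)) (m (w) (u)))) (m (g (m (w) (u))) (m (g (u)) (m (w) (u))))) = m(2, 3) = 2
  (g (m (g (m (g (u)) (m (w) (u)))) (m (g (m (w) (u))) (m (g (u)) (m (w) (u)))))) = g(2,) = 0

value = 0


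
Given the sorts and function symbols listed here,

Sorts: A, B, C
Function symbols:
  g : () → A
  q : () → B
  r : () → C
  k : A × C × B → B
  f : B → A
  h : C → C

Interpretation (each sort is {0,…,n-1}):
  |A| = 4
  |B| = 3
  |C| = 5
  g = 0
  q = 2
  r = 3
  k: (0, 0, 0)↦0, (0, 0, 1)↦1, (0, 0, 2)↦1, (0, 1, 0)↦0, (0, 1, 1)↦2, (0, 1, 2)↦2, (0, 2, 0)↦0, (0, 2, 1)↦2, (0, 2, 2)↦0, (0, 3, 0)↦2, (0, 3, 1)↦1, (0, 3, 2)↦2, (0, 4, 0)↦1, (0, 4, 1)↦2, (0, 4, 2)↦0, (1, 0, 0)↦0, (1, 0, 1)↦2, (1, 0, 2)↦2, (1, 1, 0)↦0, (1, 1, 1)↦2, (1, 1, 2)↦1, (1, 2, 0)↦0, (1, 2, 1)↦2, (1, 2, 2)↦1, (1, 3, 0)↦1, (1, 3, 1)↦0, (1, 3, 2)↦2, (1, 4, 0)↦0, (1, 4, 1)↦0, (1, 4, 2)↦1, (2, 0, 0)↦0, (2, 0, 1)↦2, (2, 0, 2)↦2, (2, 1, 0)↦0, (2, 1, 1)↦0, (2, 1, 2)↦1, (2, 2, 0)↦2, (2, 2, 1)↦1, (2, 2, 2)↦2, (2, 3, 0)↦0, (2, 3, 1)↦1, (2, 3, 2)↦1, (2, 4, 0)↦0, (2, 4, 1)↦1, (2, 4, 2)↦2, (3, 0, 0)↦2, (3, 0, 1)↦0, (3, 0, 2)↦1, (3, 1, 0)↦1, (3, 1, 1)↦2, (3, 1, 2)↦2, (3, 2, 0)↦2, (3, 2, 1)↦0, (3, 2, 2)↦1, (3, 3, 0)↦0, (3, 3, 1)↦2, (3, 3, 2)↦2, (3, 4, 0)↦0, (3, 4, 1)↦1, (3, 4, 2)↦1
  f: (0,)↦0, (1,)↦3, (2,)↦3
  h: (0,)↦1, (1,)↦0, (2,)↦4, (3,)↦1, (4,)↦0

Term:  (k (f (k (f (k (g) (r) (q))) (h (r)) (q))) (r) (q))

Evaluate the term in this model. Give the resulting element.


value = 2

  g = 0
  r = 3
  q = 2
  (k (g) (r) (q)) = k(0, 3, 2) = 2
  (f (k (g) (r) (q))) = f(2,) = 3
  r = 3
  (h (r)) = h(3,) = 1
  q = 2
  (k (f (k (g) (r) (q))) (h (r)) (q)) = k(3, 1, 2) = 2
  (f (k (f (k (g) (r) (q))) (h (r)) (q))) = f(2,) = 3
  r = 3
  q = 2
  (k (f (k (f (k (g) (r) (q))) (h (r)) (q))) (r) (q)) = k(3, 3, 2) = 2


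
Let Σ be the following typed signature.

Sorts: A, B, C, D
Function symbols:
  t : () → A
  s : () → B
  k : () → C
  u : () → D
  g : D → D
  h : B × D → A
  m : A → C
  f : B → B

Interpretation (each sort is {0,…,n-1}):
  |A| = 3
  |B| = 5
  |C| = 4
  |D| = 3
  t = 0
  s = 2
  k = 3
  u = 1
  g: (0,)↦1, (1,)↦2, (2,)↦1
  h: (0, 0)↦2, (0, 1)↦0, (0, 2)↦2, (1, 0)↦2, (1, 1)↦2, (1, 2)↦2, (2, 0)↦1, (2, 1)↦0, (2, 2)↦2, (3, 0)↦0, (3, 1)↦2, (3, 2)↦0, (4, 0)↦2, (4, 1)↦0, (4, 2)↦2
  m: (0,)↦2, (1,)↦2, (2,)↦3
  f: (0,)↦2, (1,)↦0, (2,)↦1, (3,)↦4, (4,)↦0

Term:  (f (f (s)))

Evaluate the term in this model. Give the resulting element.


  s = 2
  (f (s)) = f(2,) = 1
  (f (f (s))) = f(1,) = 0

value = 0


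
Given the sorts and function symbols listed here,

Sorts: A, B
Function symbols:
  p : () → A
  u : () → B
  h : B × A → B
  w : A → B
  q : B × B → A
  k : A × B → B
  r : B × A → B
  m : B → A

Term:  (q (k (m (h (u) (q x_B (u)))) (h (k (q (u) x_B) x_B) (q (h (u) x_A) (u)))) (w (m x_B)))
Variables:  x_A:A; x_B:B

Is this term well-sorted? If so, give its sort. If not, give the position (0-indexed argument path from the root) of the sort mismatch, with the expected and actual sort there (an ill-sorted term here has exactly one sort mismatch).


well-sorted; sort = A

        (u) : B
          x_B : B
          (u) : B
        (q x_B (u)) : A
      (h (u) (q x_B (u))) : B
    (m (h (u) (q x_B (u)))) : A
          (u) : B
          x_B : B
        (q (u) x_B) : A
        x_B : B
      (k (q (u) x_B) x_B) : B
          (u) : B
          x_A : A
        (h (u) x_A) : B
        (u) : B
      (q (h (u) x_A) (u)) : A
    (h (k (q (u) x_B) x_B) (q (h (u) x_A) (u))) : B
  (k (m (h (u) (q x_B (u)))) (h (k (q (u) x_B) x_B) (q (h (u) x_A) (u)))) : B
      x_B : B
    (m x_B) : A
  (w (m x_B)) : B
(q (k (m (h (u) (q x_B (u)))) (h (k (q (u) x_B) x_B) (q (h (u) x_A) (u)))) (w (m x_B))) : A


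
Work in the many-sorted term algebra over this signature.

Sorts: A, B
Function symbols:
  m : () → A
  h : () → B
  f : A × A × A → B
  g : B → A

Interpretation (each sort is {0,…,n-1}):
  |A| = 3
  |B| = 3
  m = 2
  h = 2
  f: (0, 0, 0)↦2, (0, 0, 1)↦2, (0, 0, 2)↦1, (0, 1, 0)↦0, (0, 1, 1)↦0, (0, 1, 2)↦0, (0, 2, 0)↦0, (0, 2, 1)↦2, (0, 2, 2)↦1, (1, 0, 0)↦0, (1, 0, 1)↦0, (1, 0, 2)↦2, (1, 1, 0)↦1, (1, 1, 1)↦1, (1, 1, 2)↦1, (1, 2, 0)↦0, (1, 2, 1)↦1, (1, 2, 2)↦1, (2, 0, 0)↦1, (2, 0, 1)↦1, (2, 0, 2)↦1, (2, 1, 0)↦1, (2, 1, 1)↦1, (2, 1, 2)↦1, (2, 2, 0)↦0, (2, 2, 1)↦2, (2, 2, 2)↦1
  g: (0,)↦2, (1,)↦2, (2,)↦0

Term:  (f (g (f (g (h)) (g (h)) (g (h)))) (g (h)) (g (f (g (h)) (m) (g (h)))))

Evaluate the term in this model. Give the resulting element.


value = 1

  h = 2
  (g (h)) = g(2,) = 0
  h = 2
  (g (h)) = g(2,) = 0
  h = 2
  (g (h)) = g(2,) = 0
  (f (g (h)) (g (h)) (g (h))) = f(0, 0, 0) = 2
  (g (f (g (h)) (g (h)) (g (h)))) = g(2,) = 0
  h = 2
  (g (h)) = g(2,) = 0
  h = 2
  (g (h)) = g(2,) = 0
  m = 2
  h = 2
  (g (h)) = g(2,) = 0
  (f (g (h)) (m) (g (h))) = f(0, 2, 0) = 0
  (g (f (g (h)) (m) (g (h)))) = g(0,) = 2
  (f (g (f (g (h)) (g (h)) (g (h)))) (g (h)) (g (f (g (h)) (m) (g (h))))) = f(0, 0, 2) = 1


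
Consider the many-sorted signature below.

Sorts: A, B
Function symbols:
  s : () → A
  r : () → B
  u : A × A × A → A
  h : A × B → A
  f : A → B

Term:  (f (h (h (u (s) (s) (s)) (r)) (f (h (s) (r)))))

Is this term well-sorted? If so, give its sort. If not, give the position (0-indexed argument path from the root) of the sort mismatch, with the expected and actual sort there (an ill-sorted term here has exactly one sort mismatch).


well-sorted; sort = B

        (s) : A
        (s) : A
        (s) : A
      (u (s) (s) (s)) : A
      (r) : B
    (h (u (s) (s) (s)) (r)) : A
        (s) : A
        (r) : B
      (h (s) (r)) : A
    (f (h (s) (r))) : B
  (h (h (u (s) (s) (s)) (r)) (f (h (s) (r)))) : A
(f (h (h (u (s) (s) (s)) (r)) (f (h (s) (r))))) : B


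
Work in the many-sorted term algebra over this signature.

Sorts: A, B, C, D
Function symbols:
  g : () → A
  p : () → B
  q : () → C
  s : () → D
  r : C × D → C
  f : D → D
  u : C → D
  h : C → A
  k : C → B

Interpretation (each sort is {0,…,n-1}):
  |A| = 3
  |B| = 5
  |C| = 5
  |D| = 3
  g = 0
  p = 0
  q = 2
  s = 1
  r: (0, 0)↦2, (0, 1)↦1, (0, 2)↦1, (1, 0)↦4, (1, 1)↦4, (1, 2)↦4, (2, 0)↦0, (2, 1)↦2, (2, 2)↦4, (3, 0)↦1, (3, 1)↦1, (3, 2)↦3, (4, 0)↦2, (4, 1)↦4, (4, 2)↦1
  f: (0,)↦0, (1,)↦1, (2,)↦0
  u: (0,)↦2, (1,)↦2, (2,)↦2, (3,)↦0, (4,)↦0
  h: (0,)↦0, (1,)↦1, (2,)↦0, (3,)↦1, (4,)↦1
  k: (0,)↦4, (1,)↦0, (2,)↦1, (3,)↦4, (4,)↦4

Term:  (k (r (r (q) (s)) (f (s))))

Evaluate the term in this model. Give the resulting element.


  q = 2
  s = 1
  (r (q) (s)) = r(2, 1) = 2
  s = 1
  (f (s)) = f(1,) = 1
  (r (r (q) (s)) (f (s))) = r(2, 1) = 2
  (k (r (r (q) (s)) (f (s)))) = k(2,) = 1

value = 1


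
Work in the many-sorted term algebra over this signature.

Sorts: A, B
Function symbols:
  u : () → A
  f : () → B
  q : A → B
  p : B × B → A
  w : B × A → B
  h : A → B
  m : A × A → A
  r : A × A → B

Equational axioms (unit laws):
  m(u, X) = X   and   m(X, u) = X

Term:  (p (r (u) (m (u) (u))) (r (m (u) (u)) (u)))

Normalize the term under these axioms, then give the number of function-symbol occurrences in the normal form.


1. (p (r (u) (m (u) (u))) (r (m (u) (u)) (u)))  →  (p (r (u) (u)) (r (m (u) (u)) (u)))
2. (p (r (u) (u)) (r (m (u) (u)) (u)))  →  (p (r (u) (u)) (r (u) (u)))
normal form: (p (r (u) (u)) (r (u) (u)))

size = 7


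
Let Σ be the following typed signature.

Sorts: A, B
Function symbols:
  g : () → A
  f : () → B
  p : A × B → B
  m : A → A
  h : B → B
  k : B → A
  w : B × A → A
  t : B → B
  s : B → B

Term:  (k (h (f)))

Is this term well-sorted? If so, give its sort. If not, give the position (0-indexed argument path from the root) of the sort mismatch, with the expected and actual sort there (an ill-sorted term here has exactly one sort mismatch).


    (f) : B
  (h (f)) : B
(k (h (f))) : A

well-sorted; sort = A


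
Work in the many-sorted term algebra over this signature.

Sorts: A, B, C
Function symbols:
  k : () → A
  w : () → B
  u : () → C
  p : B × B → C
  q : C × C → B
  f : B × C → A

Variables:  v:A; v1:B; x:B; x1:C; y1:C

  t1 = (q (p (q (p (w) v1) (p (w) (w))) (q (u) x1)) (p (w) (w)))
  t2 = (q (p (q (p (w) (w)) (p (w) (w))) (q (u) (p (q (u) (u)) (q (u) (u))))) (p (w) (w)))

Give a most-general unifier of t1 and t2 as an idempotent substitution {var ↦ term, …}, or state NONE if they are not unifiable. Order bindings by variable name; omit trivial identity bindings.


{v1 ↦ (w), x1 ↦ (p (q (u) (u)) (q (u) (u)))}


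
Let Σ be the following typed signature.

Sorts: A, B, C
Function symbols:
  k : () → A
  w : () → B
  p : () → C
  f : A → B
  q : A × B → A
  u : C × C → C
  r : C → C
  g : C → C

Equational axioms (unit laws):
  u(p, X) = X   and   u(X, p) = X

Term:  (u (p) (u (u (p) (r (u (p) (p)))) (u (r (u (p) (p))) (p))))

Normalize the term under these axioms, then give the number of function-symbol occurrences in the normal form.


size = 5

1. (u (p) (u (u (p) (r (u (p) (p)))) (u (r (u (p) (p))) (p))))  →  (u (u (p) (r (u (p) (p)))) (u (r (u (p) (p))) (p)))
2. (u (u (p) (r (u (p) (p)))) (u (r (u (p) (p))) (p)))  →  (u (r (u (p) (p))) (u (r (u (p) (p))) (p)))
3. (u (r (u (p) (p))) (u (r (u (p) (p))) (p)))  →  (u (r (p)) (u (r (u (p) (p))) (p)))
4. (u (r (p)) (u (r (u (p) (p))) (p)))  →  (u (r (p)) (r (u (p) (p))))
5. (u (r (p)) (r (u (p) (p))))  →  (u (r (p)) (r (p)))
normal form: (u (r (p)) (r (p)))


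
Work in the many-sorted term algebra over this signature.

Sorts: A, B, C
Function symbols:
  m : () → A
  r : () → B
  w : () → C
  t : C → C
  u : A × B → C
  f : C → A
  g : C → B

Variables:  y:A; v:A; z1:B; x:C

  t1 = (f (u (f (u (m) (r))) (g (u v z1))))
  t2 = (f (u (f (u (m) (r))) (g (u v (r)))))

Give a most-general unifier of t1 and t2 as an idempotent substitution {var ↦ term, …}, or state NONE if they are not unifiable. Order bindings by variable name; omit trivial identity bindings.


{z1 ↦ (r)}


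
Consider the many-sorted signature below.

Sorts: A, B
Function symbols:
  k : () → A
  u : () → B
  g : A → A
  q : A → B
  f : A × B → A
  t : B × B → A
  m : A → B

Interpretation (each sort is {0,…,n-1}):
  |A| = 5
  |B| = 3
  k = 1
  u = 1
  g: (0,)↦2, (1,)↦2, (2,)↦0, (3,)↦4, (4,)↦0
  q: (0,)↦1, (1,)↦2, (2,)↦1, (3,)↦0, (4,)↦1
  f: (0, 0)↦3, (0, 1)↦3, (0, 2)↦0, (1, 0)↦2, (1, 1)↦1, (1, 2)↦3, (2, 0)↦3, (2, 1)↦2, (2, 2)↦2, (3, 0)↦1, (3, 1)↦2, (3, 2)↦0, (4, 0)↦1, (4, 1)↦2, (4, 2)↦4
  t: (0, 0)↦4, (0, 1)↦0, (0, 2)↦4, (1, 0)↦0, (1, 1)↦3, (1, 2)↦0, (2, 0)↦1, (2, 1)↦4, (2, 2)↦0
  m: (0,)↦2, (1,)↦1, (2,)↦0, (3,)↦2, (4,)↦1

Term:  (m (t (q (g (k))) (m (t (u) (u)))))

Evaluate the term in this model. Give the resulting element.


  k = 1
  (g (k)) = g(1,) = 2
  (q (g (k))) = q(2,) = 1
  u = 1
  u = 1
  (t (u) (u)) = t(1, 1) = 3
  (m (t (u) (u))) = m(3,) = 2
  (t (q (g (k))) (m (t (u) (u)))) = t(1, 2) = 0
  (m (t (q (g (k))) (m (t (u) (u))))) = m(0,) = 2

value = 2


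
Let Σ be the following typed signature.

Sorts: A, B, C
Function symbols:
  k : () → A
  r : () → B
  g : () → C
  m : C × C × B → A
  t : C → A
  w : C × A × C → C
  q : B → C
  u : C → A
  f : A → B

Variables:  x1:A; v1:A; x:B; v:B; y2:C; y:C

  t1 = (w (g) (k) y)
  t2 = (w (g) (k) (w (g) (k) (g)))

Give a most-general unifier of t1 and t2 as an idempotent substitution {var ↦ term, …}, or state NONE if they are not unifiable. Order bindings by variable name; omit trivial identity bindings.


{y ↦ (w (g) (k) (g))}


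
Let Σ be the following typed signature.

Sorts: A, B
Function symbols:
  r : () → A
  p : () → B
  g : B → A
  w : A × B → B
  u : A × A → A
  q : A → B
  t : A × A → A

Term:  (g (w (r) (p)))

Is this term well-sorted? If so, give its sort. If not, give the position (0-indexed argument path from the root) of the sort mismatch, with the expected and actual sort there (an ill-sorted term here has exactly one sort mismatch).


    (r) : A
    (p) : B
  (w (r) (p)) : B
(g (w (r) (p))) : A

well-sorted; sort = A


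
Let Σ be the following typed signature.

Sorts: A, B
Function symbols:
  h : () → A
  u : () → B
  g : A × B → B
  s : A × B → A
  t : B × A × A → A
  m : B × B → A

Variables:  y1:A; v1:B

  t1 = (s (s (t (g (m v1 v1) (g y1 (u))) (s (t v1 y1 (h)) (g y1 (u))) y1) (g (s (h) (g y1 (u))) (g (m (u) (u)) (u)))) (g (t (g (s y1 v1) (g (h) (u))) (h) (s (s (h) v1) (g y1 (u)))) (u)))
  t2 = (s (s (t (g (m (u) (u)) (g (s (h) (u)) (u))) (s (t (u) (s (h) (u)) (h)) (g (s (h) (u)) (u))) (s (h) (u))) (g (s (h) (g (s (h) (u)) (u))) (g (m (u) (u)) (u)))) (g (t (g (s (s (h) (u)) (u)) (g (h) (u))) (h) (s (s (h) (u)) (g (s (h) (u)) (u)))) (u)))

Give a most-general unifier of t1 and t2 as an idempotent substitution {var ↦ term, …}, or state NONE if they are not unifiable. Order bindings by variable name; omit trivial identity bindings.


{v1 ↦ (u), y1 ↦ (s (h) (u))}


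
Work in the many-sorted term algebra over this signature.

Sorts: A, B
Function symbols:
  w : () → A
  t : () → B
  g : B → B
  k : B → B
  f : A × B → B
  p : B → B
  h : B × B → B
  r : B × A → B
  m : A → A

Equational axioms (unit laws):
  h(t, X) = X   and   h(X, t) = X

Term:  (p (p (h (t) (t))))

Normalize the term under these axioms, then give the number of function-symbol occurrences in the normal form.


1. (p (p (h (t) (t))))  →  (p (p (t)))
normal form: (p (p (t)))

size = 3


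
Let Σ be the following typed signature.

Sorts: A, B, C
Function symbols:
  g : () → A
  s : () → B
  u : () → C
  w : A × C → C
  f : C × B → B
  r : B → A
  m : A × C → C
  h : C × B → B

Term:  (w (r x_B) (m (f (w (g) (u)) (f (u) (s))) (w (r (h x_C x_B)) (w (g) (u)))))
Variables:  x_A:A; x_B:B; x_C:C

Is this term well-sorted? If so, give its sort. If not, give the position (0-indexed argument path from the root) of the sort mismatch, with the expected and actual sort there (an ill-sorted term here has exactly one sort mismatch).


ill-sorted at position [1, 0]: expected A, got B

    x_B : B
  (r x_B) : A
        (g) : A
        (u) : C
      (w (g) (u)) : C
        (u) : C
        (s) : B
      (f (u) (s)) : B
    (f (w (g) (u)) (f (u) (s))) : B
          x_C : C
          x_B : B
        (h x_C x_B) : B
      (r (h x_C x_B)) : A
        (g) : A
        (u) : C
      (w (g) (u)) : C
    (w (r (h x_C x_B)) (w (g) (u))) : C
  (m (f (w (g) (u)) (f (u) (s))) (w (r (h x_C x_B)) (w (g) (u)))) : ✗ arg 0 at [1, 0] has sort B, expected A


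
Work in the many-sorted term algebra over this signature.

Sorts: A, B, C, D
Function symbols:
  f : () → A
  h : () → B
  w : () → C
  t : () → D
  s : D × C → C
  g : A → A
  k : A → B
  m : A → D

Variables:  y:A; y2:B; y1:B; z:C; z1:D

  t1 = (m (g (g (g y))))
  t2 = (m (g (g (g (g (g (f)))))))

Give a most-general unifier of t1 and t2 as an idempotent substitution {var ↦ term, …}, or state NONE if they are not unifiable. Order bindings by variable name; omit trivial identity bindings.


{y ↦ (g (g (f)))}


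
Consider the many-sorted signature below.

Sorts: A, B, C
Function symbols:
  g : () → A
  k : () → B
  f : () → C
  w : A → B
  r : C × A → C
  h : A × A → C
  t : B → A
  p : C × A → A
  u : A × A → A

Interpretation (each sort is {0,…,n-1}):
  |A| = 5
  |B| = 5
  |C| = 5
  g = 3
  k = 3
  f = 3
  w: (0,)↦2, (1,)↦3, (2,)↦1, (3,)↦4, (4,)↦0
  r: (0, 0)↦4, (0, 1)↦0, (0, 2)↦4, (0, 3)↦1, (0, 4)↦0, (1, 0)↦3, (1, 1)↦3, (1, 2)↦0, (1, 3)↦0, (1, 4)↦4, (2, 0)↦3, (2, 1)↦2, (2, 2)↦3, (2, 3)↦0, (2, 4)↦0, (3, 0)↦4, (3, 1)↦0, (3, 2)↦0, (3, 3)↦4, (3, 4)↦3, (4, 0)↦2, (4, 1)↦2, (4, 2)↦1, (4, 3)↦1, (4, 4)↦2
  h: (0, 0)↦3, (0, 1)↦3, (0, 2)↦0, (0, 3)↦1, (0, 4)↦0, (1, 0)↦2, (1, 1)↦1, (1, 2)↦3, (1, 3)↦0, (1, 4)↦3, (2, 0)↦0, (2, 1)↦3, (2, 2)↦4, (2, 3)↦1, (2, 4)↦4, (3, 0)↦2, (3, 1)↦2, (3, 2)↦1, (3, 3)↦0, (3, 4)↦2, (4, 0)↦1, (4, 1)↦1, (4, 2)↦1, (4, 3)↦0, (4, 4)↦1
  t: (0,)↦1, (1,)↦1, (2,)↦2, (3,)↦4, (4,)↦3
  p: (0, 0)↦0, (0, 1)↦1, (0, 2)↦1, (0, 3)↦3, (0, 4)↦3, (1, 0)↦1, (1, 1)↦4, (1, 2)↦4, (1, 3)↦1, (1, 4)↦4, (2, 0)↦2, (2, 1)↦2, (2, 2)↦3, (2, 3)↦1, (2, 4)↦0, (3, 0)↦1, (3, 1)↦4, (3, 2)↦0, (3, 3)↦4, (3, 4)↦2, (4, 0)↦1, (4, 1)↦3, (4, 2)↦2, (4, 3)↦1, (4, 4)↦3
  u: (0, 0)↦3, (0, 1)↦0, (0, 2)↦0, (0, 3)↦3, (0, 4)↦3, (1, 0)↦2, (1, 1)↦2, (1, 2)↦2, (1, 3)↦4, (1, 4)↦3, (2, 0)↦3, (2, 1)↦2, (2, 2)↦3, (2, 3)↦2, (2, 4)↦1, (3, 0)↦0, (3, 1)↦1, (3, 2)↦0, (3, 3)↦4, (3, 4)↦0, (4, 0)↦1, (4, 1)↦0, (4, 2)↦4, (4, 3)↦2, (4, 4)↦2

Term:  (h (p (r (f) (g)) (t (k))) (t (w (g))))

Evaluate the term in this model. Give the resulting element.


value = 0

  f = 3
  g = 3
  (r (f) (g)) = r(3, 3) = 4
  k = 3
  (t (k)) = t(3,) = 4
  (p (r (f) (g)) (t (k))) = p(4, 4) = 3
  g = 3
  (w (g)) = w(3,) = 4
  (t (w (g))) = t(4,) = 3
  (h (p (r (f) (g)) (t (k))) (t (w (g)))) = h(3, 3) = 0


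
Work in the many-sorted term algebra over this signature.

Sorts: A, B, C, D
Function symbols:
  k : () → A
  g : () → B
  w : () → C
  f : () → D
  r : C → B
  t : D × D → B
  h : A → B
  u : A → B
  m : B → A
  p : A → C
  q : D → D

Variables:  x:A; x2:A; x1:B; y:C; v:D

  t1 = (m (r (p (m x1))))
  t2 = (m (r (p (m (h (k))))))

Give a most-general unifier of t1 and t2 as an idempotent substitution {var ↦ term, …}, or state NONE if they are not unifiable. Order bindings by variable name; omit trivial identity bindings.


{x1 ↦ (h (k))}


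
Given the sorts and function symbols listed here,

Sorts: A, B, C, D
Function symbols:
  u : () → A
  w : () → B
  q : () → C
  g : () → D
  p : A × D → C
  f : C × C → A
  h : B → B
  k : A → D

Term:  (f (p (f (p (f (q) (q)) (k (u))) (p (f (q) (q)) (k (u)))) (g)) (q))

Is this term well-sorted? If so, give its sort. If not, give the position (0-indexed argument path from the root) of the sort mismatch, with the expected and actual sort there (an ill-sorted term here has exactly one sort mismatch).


          (q) : C
          (q) : C
        (f (q) (q)) : A
          (u) : A
        (k (u)) : D
      (p (f (q) (q)) (k (u))) : C
          (q) : C
          (q) : C
        (f (q) (q)) : A
          (u) : A
        (k (u)) : D
      (p (f (q) (q)) (k (u))) : C
    (f (p (f (q) (q)) (k (u))) (p (f (q) (q)) (k (u)))) : A
    (g) : D
  (p (f (p (f (q) (q)) (k (u))) (p (f (q) (q)) (k (u)))) (g)) : C
  (q) : C
(f (p (f (p (f (q) (q)) (k (u))) (p (f (q) (q)) (k (u)))) (g)) (q)) : A

well-sorted; sort = A


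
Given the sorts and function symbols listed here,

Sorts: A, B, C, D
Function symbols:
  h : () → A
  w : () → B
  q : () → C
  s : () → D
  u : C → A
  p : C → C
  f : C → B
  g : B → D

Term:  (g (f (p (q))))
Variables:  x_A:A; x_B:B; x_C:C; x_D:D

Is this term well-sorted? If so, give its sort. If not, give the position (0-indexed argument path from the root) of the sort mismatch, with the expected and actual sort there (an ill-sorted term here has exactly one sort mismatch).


well-sorted; sort = D

      (q) : C
    (p (q)) : C
  (f (p (q))) : B
(g (f (p (q)))) : D


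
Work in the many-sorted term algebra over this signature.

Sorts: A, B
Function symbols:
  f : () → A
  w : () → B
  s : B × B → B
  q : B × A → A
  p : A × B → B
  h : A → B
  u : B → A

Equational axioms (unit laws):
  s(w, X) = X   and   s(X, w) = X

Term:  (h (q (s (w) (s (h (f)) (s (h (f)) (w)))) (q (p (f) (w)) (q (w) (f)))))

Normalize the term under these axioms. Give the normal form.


1. (h (q (s (w) (s (h (f)) (s (h (f)) (w)))) (q (p (f) (w)) (q (w) (f)))))  →  (h (q (s (h (f)) (s (h (f)) (w))) (q (p (f) (w)) (q (w) (f)))))
2. (h (q (s (h (f)) (s (h (f)) (w))) (q (p (f) (w)) (q (w) (f)))))  →  (h (q (s (h (f)) (h (f))) (q (p (f) (w)) (q (w) (f)))))

normal form = (h (q (s (h (f)) (h (f))) (q (p (f) (w)) (q (w) (f)))))


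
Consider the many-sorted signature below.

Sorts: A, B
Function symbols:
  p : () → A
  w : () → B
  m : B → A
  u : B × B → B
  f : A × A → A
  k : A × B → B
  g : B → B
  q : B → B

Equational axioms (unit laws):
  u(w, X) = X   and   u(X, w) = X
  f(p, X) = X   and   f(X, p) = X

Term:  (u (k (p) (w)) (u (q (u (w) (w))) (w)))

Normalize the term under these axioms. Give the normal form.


normal form = (u (k (p) (w)) (q (w)))

1. (u (k (p) (w)) (u (q (u (w) (w))) (w)))  →  (u (k (p) (w)) (q (u (w) (w))))
2. (u (k (p) (w)) (q (u (w) (w))))  →  (u (k (p) (w)) (q (w)))


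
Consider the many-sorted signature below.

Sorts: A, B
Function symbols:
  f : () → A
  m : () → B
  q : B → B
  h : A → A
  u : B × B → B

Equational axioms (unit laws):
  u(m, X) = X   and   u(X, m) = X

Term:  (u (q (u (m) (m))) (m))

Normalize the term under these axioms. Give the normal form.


1. (u (q (u (m) (m))) (m))  →  (q (u (m) (m)))
2. (q (u (m) (m)))  →  (q (m))

normal form = (q (m))


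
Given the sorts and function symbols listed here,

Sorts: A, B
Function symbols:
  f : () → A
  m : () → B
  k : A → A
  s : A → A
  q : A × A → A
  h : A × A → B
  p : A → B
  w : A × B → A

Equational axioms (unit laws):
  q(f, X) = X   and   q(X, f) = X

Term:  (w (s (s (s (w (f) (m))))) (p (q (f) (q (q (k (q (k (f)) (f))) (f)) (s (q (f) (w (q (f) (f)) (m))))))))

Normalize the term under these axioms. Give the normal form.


normal form = (w (s (s (s (w (f) (m))))) (p (q (k (k (f))) (s (w (f) (m))))))

1. (w (s (s (s (w (f) (m))))) (p (q (f) (q (q (k (q (k (f)) (f))) (f)) (s (q (f) (w (q (f) (f)) (m))))))))  →  (w (s (s (s (w (f) (m))))) (p (q (q (k (q (k (f)) (f))) (f)) (s (q (f) (w (q (f) (f)) (m)))))))
2. (w (s (s (s (w (f) (m))))) (p (q (q (k (q (k (f)) (f))) (f)) (s (q (f) (w (q (f) (f)) (m)))))))  →  (w (s (s (s (w (f) (m))))) (p (q (k (q (k (f)) (f))) (s (q (f) (w (q (f) (f)) (m)))))))
3. (w (s (s (s (w (f) (m))))) (p (q (k (q (k (f)) (f))) (s (q (f) (w (q (f) (f)) (m)))))))  →  (w (s (s (s (w (f) (m))))) (p (q (k (k (f))) (s (q (f) (w (q (f) (f)) (m)))))))
4. (w (s (s (s (w (f) (m))))) (p (q (k (k (f))) (s (q (f) (w (q (f) (f)) (m)))))))  →  (w (s (s (s (w (f) (m))))) (p (q (k (k (f))) (s (w (q (f) (f)) (m))))))
5. (w (s (s (s (w (f) (m))))) (p (q (k (k (f))) (s (w (q (f) (f)) (m))))))  →  (w (s (s (s (w (f) (m))))) (p (q (k (k (f))) (s (w (f) (m))))))


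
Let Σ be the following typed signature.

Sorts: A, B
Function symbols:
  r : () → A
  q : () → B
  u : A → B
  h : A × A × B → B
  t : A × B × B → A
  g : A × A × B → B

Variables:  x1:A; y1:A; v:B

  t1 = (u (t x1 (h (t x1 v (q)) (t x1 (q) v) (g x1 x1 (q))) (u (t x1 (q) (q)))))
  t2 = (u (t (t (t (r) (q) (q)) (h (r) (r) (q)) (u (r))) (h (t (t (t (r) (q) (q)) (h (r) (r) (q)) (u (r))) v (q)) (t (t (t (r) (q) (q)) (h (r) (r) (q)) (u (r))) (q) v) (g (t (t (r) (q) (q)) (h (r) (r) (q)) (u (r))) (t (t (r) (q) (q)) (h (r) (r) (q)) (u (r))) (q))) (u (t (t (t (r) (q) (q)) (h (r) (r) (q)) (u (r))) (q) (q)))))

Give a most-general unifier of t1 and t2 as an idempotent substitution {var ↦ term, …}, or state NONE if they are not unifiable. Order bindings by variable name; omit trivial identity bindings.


{x1 ↦ (t (t (r) (q) (q)) (h (r) (r) (q)) (u (r)))}


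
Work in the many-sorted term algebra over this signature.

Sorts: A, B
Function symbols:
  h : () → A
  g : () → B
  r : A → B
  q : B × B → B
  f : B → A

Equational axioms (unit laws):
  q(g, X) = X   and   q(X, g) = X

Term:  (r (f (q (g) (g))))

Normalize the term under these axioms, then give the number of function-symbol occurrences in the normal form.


1. (r (f (q (g) (g))))  →  (r (f (g)))
normal form: (r (f (g)))

size = 3


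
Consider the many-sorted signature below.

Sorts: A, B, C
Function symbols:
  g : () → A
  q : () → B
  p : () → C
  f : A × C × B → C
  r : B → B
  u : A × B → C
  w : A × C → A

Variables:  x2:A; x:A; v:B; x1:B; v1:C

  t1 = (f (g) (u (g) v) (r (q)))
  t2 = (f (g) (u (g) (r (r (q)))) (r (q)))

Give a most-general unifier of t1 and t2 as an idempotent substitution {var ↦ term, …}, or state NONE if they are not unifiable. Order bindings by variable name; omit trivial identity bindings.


{v ↦ (r (r (q)))}


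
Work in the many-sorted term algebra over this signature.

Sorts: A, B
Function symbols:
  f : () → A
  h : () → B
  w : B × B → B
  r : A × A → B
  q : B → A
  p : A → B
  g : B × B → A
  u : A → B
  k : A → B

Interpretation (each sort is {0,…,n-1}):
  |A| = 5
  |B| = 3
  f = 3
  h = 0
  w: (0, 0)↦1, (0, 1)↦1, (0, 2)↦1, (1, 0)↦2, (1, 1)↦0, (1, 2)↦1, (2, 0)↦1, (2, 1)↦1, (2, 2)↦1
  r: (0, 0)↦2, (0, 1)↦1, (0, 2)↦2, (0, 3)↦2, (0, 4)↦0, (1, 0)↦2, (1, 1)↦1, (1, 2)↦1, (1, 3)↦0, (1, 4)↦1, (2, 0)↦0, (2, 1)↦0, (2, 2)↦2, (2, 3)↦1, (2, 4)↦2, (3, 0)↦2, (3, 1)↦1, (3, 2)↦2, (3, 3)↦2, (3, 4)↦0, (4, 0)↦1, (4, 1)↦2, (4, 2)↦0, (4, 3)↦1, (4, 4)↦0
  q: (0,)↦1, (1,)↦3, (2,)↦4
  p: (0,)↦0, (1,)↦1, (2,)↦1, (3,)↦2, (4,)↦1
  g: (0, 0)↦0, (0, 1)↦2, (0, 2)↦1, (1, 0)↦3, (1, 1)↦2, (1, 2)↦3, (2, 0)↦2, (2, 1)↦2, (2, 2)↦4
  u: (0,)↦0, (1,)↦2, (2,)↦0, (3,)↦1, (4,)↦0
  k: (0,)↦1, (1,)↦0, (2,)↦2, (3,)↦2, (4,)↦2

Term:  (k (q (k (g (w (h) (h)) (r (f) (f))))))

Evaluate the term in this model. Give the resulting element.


value = 2

  h = 0
  h = 0
  (w (h) (h)) = w(0, 0) = 1
  f = 3
  f = 3
  (r (f) (f)) = r(3, 3) = 2
  (g (w (h) (h)) (r (f) (f))) = g(1, 2) = 3
  (k (g (w (h) (h)) (r (f) (f)))) = k(3,) = 2
  (q (k (g (w (h) (h)) (r (f) (f))))) = q(2,) = 4
  (k (q (k (g (w (h) (h)) (r (f) (f)))))) = k(4,) = 2


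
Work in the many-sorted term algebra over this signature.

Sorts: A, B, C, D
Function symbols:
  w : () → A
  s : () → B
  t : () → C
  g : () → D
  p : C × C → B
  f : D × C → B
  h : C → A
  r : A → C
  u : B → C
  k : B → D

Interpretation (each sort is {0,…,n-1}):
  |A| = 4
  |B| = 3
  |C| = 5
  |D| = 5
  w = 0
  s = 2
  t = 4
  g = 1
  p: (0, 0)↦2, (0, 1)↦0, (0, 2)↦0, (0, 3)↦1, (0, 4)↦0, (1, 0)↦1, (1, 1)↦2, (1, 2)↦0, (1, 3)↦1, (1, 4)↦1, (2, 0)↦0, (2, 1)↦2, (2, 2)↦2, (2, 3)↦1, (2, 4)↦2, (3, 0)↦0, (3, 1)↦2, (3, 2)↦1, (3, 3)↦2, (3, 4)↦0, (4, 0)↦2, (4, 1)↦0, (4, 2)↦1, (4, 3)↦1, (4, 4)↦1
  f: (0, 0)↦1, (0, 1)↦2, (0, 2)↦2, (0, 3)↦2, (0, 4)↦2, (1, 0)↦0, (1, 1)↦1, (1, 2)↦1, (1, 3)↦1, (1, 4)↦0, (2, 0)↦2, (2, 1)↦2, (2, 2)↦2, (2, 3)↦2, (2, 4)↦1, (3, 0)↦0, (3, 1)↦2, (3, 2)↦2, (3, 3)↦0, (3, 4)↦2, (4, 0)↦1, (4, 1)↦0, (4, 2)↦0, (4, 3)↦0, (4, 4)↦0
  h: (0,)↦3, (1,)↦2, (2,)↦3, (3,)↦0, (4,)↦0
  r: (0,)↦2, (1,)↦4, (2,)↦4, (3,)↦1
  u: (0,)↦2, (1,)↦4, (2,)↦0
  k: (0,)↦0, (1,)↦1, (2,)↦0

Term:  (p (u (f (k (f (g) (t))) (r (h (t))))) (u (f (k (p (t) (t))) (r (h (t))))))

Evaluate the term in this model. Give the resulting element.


  g = 1
  t = 4
  (f (g) (t)) = f(1, 4) = 0
  (k (f (g) (t))) = k(0,) = 0
  t = 4
  (h (t)) = h(4,) = 0
  (r (h (t))) = r(0,) = 2
  (f (k (f (g) (t))) (r (h (t)))) = f(0, 2) = 2
  (u (f (k (f (g) (t))) (r (h (t))))) = u(2,) = 0
  t = 4
  t = 4
  (p (t) (t)) = p(4, 4) = 1
  (k (p (t) (t))) = k(1,) = 1
  t = 4
  (h (t)) = h(4,) = 0
  (r (h (t))) = r(0,) = 2
  (f (k (p (t) (t))) (r (h (t)))) = f(1, 2) = 1
  (u (f (k (p (t) (t))) (r (h (t))))) = u(1,) = 4
  (p (u (f (k (f (g) (t))) (r (h (t))))) (u (f (k (p (t) (t))) (r (h (t)))))) = p(0, 4) = 0

value = 0


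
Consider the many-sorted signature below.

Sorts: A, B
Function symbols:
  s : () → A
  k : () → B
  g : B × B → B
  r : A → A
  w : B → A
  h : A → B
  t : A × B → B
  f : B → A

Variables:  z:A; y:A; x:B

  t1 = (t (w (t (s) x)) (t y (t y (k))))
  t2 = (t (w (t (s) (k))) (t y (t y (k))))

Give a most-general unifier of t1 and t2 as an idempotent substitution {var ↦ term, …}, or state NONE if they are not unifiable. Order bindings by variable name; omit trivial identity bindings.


{x ↦ (k)}


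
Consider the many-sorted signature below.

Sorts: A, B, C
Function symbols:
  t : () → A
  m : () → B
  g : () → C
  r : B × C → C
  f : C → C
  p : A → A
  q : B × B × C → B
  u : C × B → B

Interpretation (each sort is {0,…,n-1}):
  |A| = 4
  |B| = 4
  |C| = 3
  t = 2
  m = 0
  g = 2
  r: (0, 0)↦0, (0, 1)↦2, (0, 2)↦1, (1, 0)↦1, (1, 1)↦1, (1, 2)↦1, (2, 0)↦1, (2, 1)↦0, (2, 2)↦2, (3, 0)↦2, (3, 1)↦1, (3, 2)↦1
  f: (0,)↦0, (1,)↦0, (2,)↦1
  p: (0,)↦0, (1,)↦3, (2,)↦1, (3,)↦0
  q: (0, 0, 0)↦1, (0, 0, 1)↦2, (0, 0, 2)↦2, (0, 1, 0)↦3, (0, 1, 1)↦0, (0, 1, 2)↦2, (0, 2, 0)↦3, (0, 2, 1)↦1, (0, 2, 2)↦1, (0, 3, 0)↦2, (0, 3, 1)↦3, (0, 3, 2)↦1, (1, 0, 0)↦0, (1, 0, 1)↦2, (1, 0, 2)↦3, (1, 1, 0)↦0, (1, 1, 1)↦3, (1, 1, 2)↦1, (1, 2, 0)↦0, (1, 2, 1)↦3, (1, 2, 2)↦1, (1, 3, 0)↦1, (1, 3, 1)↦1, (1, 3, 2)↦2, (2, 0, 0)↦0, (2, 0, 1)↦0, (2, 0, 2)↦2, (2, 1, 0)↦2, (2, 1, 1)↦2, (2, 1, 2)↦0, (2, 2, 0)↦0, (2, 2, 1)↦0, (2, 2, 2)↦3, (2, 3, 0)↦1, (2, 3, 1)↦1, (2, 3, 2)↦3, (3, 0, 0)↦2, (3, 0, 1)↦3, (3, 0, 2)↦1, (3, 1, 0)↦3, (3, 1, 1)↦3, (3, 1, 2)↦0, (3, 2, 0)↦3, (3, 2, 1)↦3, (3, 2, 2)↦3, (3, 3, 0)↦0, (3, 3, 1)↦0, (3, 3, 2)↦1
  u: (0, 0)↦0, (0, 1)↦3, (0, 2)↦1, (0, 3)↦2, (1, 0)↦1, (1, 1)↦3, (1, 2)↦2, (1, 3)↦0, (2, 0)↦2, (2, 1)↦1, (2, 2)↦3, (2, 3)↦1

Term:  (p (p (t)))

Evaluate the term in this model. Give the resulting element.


value = 3

  t = 2
  (p (t)) = p(2,) = 1
  (p (p (t))) = p(1,) = 3


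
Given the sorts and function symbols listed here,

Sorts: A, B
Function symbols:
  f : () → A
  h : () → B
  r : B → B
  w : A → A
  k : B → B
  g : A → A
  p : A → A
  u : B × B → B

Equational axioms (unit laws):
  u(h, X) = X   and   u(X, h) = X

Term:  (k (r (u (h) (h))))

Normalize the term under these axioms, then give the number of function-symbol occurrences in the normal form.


1. (k (r (u (h) (h))))  →  (k (r (h)))
normal form: (k (r (h)))

size = 3


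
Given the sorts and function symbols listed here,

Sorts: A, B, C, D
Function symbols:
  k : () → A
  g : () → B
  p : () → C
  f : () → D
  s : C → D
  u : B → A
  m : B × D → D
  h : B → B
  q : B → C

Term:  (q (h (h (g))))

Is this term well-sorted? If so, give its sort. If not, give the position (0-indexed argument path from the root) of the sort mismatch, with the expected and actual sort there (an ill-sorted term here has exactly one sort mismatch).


well-sorted; sort = C

      (g) : B
    (h (g)) : B
  (h (h (g))) : B
(q (h (h (g)))) : C


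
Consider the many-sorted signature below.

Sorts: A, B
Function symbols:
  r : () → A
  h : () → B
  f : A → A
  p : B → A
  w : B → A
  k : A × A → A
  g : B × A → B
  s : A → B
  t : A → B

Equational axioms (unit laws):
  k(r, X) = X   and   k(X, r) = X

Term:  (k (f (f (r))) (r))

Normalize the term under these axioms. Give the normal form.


normal form = (f (f (r)))

1. (k (f (f (r))) (r))  →  (f (f (r)))


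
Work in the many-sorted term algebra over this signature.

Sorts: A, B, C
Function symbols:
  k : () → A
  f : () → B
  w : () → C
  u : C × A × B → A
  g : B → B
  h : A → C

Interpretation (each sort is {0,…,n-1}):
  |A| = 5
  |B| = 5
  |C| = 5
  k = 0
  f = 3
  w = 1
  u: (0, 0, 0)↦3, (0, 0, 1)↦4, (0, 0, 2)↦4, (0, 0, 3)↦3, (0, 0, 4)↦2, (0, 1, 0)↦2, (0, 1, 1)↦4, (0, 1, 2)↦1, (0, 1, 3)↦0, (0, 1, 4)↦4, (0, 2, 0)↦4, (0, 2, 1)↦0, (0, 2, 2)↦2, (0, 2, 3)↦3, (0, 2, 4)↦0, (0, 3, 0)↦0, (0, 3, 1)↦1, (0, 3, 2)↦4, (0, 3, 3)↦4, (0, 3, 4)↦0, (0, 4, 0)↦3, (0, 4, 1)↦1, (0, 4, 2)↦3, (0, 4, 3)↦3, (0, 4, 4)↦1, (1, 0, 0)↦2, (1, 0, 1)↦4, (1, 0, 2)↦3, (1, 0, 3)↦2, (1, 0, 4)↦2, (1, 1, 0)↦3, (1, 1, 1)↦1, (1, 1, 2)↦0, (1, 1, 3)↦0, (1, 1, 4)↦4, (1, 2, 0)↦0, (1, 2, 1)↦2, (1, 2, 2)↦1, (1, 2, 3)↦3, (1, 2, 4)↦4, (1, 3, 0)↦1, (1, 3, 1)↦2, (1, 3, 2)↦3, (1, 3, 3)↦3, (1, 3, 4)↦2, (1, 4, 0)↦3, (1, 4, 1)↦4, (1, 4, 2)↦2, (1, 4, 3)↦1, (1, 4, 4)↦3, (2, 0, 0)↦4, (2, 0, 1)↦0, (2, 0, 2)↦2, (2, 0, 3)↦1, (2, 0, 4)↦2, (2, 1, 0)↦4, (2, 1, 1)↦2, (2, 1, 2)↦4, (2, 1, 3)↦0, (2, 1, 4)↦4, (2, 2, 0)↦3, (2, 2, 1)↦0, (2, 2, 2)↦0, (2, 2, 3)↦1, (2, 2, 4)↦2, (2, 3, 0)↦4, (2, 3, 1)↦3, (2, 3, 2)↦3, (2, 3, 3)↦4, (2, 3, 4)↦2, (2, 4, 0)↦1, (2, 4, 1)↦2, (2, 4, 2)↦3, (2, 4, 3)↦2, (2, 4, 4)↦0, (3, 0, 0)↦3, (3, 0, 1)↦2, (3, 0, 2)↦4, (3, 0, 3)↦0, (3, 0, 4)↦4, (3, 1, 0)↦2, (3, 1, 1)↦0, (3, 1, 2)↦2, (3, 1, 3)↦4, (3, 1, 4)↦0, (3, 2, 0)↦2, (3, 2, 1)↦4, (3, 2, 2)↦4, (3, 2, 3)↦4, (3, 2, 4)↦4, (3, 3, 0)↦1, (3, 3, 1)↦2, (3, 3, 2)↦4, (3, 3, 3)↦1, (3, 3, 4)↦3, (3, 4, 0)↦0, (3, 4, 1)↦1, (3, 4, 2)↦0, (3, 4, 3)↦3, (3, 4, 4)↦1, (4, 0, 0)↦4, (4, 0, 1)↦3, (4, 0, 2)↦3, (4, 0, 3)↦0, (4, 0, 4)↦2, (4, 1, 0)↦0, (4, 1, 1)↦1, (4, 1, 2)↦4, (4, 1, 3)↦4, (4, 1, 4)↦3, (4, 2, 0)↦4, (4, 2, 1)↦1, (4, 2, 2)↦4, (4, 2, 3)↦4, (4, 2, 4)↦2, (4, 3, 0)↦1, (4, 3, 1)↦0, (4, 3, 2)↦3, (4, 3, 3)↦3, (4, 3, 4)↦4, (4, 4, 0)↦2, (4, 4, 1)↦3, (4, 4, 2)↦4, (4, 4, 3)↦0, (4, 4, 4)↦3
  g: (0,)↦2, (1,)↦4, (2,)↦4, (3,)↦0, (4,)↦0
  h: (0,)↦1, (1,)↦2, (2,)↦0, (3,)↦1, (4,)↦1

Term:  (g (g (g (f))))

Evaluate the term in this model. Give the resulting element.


value = 4

  f = 3
  (g (f)) = g(3,) = 0
  (g (g (f))) = g(0,) = 2
  (g (g (g (f)))) = g(2,) = 4


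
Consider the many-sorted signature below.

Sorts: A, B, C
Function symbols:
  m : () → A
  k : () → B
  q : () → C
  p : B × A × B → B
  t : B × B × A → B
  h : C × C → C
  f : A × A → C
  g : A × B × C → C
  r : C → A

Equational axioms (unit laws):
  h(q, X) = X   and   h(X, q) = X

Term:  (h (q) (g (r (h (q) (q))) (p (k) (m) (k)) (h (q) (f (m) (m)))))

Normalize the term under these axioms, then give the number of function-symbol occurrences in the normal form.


1. (h (q) (g (r (h (q) (q))) (p (k) (m) (k)) (h (q) (f (m) (m)))))  →  (g (r (h (q) (q))) (p (k) (m) (k)) (h (q) (f (m) (m))))
2. (g (r (h (q) (q))) (p (k) (m) (k)) (h (q) (f (m) (m))))  →  (g (r (q)) (p (k) (m) (k)) (h (q) (f (m) (m))))
3. (g (r (q)) (p (k) (m) (k)) (h (q) (f (m) (m))))  →  (g (r (q)) (p (k) (m) (k)) (f (m) (m)))
normal form: (g (r (q)) (p (k) (m) (k)) (f (m) (m)))

size = 10


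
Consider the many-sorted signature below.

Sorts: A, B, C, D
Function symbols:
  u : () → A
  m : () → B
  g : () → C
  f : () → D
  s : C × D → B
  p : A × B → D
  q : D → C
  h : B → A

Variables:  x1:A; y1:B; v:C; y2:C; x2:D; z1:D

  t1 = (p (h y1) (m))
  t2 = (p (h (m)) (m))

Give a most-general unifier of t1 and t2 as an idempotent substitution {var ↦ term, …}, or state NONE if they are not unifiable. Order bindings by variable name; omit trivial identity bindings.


{y1 ↦ (m)}


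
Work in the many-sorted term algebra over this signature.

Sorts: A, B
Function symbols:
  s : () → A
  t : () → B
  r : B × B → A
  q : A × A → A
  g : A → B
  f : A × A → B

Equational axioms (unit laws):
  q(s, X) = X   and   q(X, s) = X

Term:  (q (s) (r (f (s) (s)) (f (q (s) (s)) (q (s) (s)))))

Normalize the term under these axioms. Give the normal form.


normal form = (r (f (s) (s)) (f (s) (s)))

1. (q (s) (r (f (s) (s)) (f (q (s) (s)) (q (s) (s)))))  →  (r (f (s) (s)) (f (q (s) (s)) (q (s) (s))))
2. (r (f (s) (s)) (f (q (s) (s)) (q (s) (s))))  →  (r (f (s) (s)) (f (s) (q (s) (s))))
3. (r (f (s) (s)) (f (s) (q (s) (s))))  →  (r (f (s) (s)) (f (s) (s)))


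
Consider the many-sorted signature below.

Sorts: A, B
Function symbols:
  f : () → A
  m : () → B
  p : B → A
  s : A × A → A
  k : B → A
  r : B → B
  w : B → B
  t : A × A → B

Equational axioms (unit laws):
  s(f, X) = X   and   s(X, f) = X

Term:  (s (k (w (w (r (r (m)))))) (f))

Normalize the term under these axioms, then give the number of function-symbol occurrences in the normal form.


size = 6

1. (s (k (w (w (r (r (m)))))) (f))  →  (k (w (w (r (r (m))))))
normal form: (k (w (w (r (r (m))))))


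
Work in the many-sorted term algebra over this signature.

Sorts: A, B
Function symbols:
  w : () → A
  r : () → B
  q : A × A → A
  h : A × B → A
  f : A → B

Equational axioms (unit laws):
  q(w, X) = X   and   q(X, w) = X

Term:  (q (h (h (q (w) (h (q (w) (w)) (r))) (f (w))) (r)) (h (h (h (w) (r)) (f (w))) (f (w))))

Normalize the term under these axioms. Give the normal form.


normal form = (q (h (h (h (w) (r)) (f (w))) (r)) (h (h (h (w) (r)) (f (w))) (f (w))))

1. (q (h (h (q (w) (h (q (w) (w)) (r))) (f (w))) (r)) (h (h (h (w) (r)) (f (w))) (f (w))))  →  (q (h (h (h (q (w) (w)) (r)) (f (w))) (r)) (h (h (h (w) (r)) (f (w))) (f (w))))
2. (q (h (h (h (q (w) (w)) (r)) (f (w))) (r)) (h (h (h (w) (r)) (f (w))) (f (w))))  →  (q (h (h (h (w) (r)) (f (w))) (r)) (h (h (h (w) (r)) (f (w))) (f (w))))
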